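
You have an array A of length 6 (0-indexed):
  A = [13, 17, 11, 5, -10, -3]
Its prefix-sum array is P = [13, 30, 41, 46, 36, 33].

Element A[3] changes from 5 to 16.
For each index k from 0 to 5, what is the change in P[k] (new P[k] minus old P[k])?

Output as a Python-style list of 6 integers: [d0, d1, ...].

Answer: [0, 0, 0, 11, 11, 11]

Derivation:
Element change: A[3] 5 -> 16, delta = 11
For k < 3: P[k] unchanged, delta_P[k] = 0
For k >= 3: P[k] shifts by exactly 11
Delta array: [0, 0, 0, 11, 11, 11]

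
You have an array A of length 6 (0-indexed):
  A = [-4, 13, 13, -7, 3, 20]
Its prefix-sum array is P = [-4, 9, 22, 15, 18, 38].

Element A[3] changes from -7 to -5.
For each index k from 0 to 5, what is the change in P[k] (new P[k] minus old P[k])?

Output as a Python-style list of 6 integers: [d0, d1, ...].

Element change: A[3] -7 -> -5, delta = 2
For k < 3: P[k] unchanged, delta_P[k] = 0
For k >= 3: P[k] shifts by exactly 2
Delta array: [0, 0, 0, 2, 2, 2]

Answer: [0, 0, 0, 2, 2, 2]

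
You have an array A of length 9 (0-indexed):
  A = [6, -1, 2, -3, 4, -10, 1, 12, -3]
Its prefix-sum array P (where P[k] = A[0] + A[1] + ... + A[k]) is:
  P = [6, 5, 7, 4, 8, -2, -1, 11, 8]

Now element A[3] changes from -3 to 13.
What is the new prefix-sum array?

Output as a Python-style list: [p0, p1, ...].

Answer: [6, 5, 7, 20, 24, 14, 15, 27, 24]

Derivation:
Change: A[3] -3 -> 13, delta = 16
P[k] for k < 3: unchanged (A[3] not included)
P[k] for k >= 3: shift by delta = 16
  P[0] = 6 + 0 = 6
  P[1] = 5 + 0 = 5
  P[2] = 7 + 0 = 7
  P[3] = 4 + 16 = 20
  P[4] = 8 + 16 = 24
  P[5] = -2 + 16 = 14
  P[6] = -1 + 16 = 15
  P[7] = 11 + 16 = 27
  P[8] = 8 + 16 = 24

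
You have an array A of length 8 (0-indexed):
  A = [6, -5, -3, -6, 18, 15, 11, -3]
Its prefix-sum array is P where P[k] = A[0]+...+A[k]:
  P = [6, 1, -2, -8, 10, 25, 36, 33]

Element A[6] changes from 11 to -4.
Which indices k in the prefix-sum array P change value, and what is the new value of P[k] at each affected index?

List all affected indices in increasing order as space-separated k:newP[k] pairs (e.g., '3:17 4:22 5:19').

P[k] = A[0] + ... + A[k]
P[k] includes A[6] iff k >= 6
Affected indices: 6, 7, ..., 7; delta = -15
  P[6]: 36 + -15 = 21
  P[7]: 33 + -15 = 18

Answer: 6:21 7:18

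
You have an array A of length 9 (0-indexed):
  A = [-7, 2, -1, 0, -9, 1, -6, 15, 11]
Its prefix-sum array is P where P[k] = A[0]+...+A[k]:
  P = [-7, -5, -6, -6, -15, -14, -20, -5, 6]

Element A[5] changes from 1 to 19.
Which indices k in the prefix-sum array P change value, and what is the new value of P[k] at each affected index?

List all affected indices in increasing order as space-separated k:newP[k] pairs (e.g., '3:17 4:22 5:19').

P[k] = A[0] + ... + A[k]
P[k] includes A[5] iff k >= 5
Affected indices: 5, 6, ..., 8; delta = 18
  P[5]: -14 + 18 = 4
  P[6]: -20 + 18 = -2
  P[7]: -5 + 18 = 13
  P[8]: 6 + 18 = 24

Answer: 5:4 6:-2 7:13 8:24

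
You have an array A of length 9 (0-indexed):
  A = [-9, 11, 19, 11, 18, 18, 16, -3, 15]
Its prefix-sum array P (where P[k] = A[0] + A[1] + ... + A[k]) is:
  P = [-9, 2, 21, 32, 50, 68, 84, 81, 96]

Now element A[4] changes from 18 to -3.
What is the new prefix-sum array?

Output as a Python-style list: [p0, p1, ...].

Answer: [-9, 2, 21, 32, 29, 47, 63, 60, 75]

Derivation:
Change: A[4] 18 -> -3, delta = -21
P[k] for k < 4: unchanged (A[4] not included)
P[k] for k >= 4: shift by delta = -21
  P[0] = -9 + 0 = -9
  P[1] = 2 + 0 = 2
  P[2] = 21 + 0 = 21
  P[3] = 32 + 0 = 32
  P[4] = 50 + -21 = 29
  P[5] = 68 + -21 = 47
  P[6] = 84 + -21 = 63
  P[7] = 81 + -21 = 60
  P[8] = 96 + -21 = 75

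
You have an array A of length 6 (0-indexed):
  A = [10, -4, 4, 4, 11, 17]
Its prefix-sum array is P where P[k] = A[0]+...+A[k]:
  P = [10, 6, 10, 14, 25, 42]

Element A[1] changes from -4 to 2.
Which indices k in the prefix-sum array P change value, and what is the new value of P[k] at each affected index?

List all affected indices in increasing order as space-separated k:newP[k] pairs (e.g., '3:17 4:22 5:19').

P[k] = A[0] + ... + A[k]
P[k] includes A[1] iff k >= 1
Affected indices: 1, 2, ..., 5; delta = 6
  P[1]: 6 + 6 = 12
  P[2]: 10 + 6 = 16
  P[3]: 14 + 6 = 20
  P[4]: 25 + 6 = 31
  P[5]: 42 + 6 = 48

Answer: 1:12 2:16 3:20 4:31 5:48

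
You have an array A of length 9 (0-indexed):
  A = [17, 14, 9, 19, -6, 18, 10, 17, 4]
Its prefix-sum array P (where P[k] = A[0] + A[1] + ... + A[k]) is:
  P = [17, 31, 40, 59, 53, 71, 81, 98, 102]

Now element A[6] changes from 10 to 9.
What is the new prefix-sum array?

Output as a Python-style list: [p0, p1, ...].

Answer: [17, 31, 40, 59, 53, 71, 80, 97, 101]

Derivation:
Change: A[6] 10 -> 9, delta = -1
P[k] for k < 6: unchanged (A[6] not included)
P[k] for k >= 6: shift by delta = -1
  P[0] = 17 + 0 = 17
  P[1] = 31 + 0 = 31
  P[2] = 40 + 0 = 40
  P[3] = 59 + 0 = 59
  P[4] = 53 + 0 = 53
  P[5] = 71 + 0 = 71
  P[6] = 81 + -1 = 80
  P[7] = 98 + -1 = 97
  P[8] = 102 + -1 = 101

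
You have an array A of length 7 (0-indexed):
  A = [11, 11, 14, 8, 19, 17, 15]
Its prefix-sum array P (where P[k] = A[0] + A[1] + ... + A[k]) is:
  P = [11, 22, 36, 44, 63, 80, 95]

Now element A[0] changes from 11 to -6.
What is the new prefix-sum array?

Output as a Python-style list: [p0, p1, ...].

Change: A[0] 11 -> -6, delta = -17
P[k] for k < 0: unchanged (A[0] not included)
P[k] for k >= 0: shift by delta = -17
  P[0] = 11 + -17 = -6
  P[1] = 22 + -17 = 5
  P[2] = 36 + -17 = 19
  P[3] = 44 + -17 = 27
  P[4] = 63 + -17 = 46
  P[5] = 80 + -17 = 63
  P[6] = 95 + -17 = 78

Answer: [-6, 5, 19, 27, 46, 63, 78]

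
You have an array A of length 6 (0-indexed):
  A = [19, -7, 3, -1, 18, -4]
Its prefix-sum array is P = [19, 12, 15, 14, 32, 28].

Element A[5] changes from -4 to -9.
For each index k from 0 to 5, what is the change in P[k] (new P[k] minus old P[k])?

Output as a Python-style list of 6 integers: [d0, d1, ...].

Answer: [0, 0, 0, 0, 0, -5]

Derivation:
Element change: A[5] -4 -> -9, delta = -5
For k < 5: P[k] unchanged, delta_P[k] = 0
For k >= 5: P[k] shifts by exactly -5
Delta array: [0, 0, 0, 0, 0, -5]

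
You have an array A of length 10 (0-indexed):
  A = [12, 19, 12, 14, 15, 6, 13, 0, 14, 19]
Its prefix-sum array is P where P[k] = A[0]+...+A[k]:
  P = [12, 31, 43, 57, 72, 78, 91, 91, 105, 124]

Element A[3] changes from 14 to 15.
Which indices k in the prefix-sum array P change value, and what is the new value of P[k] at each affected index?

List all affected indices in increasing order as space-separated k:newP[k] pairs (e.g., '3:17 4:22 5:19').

Answer: 3:58 4:73 5:79 6:92 7:92 8:106 9:125

Derivation:
P[k] = A[0] + ... + A[k]
P[k] includes A[3] iff k >= 3
Affected indices: 3, 4, ..., 9; delta = 1
  P[3]: 57 + 1 = 58
  P[4]: 72 + 1 = 73
  P[5]: 78 + 1 = 79
  P[6]: 91 + 1 = 92
  P[7]: 91 + 1 = 92
  P[8]: 105 + 1 = 106
  P[9]: 124 + 1 = 125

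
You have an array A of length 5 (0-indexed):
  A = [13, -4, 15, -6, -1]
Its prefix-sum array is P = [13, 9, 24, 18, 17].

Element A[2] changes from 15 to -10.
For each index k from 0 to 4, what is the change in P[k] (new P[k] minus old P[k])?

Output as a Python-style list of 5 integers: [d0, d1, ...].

Element change: A[2] 15 -> -10, delta = -25
For k < 2: P[k] unchanged, delta_P[k] = 0
For k >= 2: P[k] shifts by exactly -25
Delta array: [0, 0, -25, -25, -25]

Answer: [0, 0, -25, -25, -25]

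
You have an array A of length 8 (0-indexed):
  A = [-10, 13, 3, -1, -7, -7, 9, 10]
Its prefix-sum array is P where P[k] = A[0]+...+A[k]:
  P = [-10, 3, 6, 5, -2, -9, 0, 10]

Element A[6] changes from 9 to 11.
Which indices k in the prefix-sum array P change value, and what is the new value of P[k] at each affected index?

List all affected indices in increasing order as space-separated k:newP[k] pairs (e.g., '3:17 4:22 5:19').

Answer: 6:2 7:12

Derivation:
P[k] = A[0] + ... + A[k]
P[k] includes A[6] iff k >= 6
Affected indices: 6, 7, ..., 7; delta = 2
  P[6]: 0 + 2 = 2
  P[7]: 10 + 2 = 12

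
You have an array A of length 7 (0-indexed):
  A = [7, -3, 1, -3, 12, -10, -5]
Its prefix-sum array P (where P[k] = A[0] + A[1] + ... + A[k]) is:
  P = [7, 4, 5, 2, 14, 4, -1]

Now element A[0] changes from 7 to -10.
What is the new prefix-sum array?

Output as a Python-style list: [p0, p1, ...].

Change: A[0] 7 -> -10, delta = -17
P[k] for k < 0: unchanged (A[0] not included)
P[k] for k >= 0: shift by delta = -17
  P[0] = 7 + -17 = -10
  P[1] = 4 + -17 = -13
  P[2] = 5 + -17 = -12
  P[3] = 2 + -17 = -15
  P[4] = 14 + -17 = -3
  P[5] = 4 + -17 = -13
  P[6] = -1 + -17 = -18

Answer: [-10, -13, -12, -15, -3, -13, -18]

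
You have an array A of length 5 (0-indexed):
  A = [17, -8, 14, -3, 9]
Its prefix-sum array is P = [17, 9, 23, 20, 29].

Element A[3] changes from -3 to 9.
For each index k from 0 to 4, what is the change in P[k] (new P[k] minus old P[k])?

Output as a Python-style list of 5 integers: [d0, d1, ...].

Answer: [0, 0, 0, 12, 12]

Derivation:
Element change: A[3] -3 -> 9, delta = 12
For k < 3: P[k] unchanged, delta_P[k] = 0
For k >= 3: P[k] shifts by exactly 12
Delta array: [0, 0, 0, 12, 12]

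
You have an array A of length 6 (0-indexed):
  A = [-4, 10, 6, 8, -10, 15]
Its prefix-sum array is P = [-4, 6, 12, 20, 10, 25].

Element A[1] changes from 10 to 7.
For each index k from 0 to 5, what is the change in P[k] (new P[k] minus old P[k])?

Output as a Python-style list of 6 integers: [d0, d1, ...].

Element change: A[1] 10 -> 7, delta = -3
For k < 1: P[k] unchanged, delta_P[k] = 0
For k >= 1: P[k] shifts by exactly -3
Delta array: [0, -3, -3, -3, -3, -3]

Answer: [0, -3, -3, -3, -3, -3]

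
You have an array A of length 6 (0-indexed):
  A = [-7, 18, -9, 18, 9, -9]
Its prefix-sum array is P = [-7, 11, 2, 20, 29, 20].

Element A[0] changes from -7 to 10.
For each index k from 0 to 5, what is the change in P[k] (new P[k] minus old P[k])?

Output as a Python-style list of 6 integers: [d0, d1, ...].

Answer: [17, 17, 17, 17, 17, 17]

Derivation:
Element change: A[0] -7 -> 10, delta = 17
For k < 0: P[k] unchanged, delta_P[k] = 0
For k >= 0: P[k] shifts by exactly 17
Delta array: [17, 17, 17, 17, 17, 17]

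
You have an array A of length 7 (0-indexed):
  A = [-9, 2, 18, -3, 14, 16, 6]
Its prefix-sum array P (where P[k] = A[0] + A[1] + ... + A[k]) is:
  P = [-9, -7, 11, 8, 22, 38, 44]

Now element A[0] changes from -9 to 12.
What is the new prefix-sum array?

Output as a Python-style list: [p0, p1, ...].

Answer: [12, 14, 32, 29, 43, 59, 65]

Derivation:
Change: A[0] -9 -> 12, delta = 21
P[k] for k < 0: unchanged (A[0] not included)
P[k] for k >= 0: shift by delta = 21
  P[0] = -9 + 21 = 12
  P[1] = -7 + 21 = 14
  P[2] = 11 + 21 = 32
  P[3] = 8 + 21 = 29
  P[4] = 22 + 21 = 43
  P[5] = 38 + 21 = 59
  P[6] = 44 + 21 = 65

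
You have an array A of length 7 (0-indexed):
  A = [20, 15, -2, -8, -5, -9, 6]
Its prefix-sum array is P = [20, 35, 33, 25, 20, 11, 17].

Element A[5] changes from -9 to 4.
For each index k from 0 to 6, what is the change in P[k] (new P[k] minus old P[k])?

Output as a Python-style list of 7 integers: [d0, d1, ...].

Answer: [0, 0, 0, 0, 0, 13, 13]

Derivation:
Element change: A[5] -9 -> 4, delta = 13
For k < 5: P[k] unchanged, delta_P[k] = 0
For k >= 5: P[k] shifts by exactly 13
Delta array: [0, 0, 0, 0, 0, 13, 13]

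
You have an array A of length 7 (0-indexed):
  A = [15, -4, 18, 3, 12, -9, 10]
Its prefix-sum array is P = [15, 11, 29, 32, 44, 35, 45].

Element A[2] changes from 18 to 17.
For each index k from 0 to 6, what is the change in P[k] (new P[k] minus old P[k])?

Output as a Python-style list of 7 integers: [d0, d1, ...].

Element change: A[2] 18 -> 17, delta = -1
For k < 2: P[k] unchanged, delta_P[k] = 0
For k >= 2: P[k] shifts by exactly -1
Delta array: [0, 0, -1, -1, -1, -1, -1]

Answer: [0, 0, -1, -1, -1, -1, -1]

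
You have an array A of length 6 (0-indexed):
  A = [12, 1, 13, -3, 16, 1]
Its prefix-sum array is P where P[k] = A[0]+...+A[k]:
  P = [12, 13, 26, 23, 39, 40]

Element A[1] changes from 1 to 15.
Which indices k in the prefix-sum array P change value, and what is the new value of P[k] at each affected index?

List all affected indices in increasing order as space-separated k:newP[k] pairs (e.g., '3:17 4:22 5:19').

P[k] = A[0] + ... + A[k]
P[k] includes A[1] iff k >= 1
Affected indices: 1, 2, ..., 5; delta = 14
  P[1]: 13 + 14 = 27
  P[2]: 26 + 14 = 40
  P[3]: 23 + 14 = 37
  P[4]: 39 + 14 = 53
  P[5]: 40 + 14 = 54

Answer: 1:27 2:40 3:37 4:53 5:54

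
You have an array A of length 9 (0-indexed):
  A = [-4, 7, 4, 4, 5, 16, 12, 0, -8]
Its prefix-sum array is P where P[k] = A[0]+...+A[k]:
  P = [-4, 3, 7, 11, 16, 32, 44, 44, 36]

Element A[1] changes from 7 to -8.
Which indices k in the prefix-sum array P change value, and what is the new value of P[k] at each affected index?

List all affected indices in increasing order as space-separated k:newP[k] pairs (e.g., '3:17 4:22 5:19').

Answer: 1:-12 2:-8 3:-4 4:1 5:17 6:29 7:29 8:21

Derivation:
P[k] = A[0] + ... + A[k]
P[k] includes A[1] iff k >= 1
Affected indices: 1, 2, ..., 8; delta = -15
  P[1]: 3 + -15 = -12
  P[2]: 7 + -15 = -8
  P[3]: 11 + -15 = -4
  P[4]: 16 + -15 = 1
  P[5]: 32 + -15 = 17
  P[6]: 44 + -15 = 29
  P[7]: 44 + -15 = 29
  P[8]: 36 + -15 = 21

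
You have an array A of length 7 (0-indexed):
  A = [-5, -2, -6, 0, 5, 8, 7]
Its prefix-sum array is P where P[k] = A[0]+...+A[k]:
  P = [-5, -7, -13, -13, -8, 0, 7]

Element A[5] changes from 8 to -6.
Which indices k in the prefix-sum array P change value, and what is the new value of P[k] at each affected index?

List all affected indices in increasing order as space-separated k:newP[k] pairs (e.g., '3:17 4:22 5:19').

P[k] = A[0] + ... + A[k]
P[k] includes A[5] iff k >= 5
Affected indices: 5, 6, ..., 6; delta = -14
  P[5]: 0 + -14 = -14
  P[6]: 7 + -14 = -7

Answer: 5:-14 6:-7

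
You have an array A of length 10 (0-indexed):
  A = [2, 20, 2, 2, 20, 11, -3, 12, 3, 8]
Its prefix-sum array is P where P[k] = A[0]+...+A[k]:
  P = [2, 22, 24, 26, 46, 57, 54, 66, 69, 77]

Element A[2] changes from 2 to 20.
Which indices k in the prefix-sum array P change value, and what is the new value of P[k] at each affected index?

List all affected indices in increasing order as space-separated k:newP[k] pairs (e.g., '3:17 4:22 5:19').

P[k] = A[0] + ... + A[k]
P[k] includes A[2] iff k >= 2
Affected indices: 2, 3, ..., 9; delta = 18
  P[2]: 24 + 18 = 42
  P[3]: 26 + 18 = 44
  P[4]: 46 + 18 = 64
  P[5]: 57 + 18 = 75
  P[6]: 54 + 18 = 72
  P[7]: 66 + 18 = 84
  P[8]: 69 + 18 = 87
  P[9]: 77 + 18 = 95

Answer: 2:42 3:44 4:64 5:75 6:72 7:84 8:87 9:95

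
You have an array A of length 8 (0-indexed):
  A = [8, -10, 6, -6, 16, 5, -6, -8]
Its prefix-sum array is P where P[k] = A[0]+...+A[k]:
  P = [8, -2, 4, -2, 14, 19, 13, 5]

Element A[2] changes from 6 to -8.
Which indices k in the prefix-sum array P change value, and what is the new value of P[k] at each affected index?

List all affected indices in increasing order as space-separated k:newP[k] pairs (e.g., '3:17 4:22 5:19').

P[k] = A[0] + ... + A[k]
P[k] includes A[2] iff k >= 2
Affected indices: 2, 3, ..., 7; delta = -14
  P[2]: 4 + -14 = -10
  P[3]: -2 + -14 = -16
  P[4]: 14 + -14 = 0
  P[5]: 19 + -14 = 5
  P[6]: 13 + -14 = -1
  P[7]: 5 + -14 = -9

Answer: 2:-10 3:-16 4:0 5:5 6:-1 7:-9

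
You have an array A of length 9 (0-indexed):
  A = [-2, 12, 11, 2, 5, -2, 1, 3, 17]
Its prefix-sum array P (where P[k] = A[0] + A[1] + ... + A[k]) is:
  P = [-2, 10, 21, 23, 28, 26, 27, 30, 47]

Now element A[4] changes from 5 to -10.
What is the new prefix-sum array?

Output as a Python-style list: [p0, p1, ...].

Answer: [-2, 10, 21, 23, 13, 11, 12, 15, 32]

Derivation:
Change: A[4] 5 -> -10, delta = -15
P[k] for k < 4: unchanged (A[4] not included)
P[k] for k >= 4: shift by delta = -15
  P[0] = -2 + 0 = -2
  P[1] = 10 + 0 = 10
  P[2] = 21 + 0 = 21
  P[3] = 23 + 0 = 23
  P[4] = 28 + -15 = 13
  P[5] = 26 + -15 = 11
  P[6] = 27 + -15 = 12
  P[7] = 30 + -15 = 15
  P[8] = 47 + -15 = 32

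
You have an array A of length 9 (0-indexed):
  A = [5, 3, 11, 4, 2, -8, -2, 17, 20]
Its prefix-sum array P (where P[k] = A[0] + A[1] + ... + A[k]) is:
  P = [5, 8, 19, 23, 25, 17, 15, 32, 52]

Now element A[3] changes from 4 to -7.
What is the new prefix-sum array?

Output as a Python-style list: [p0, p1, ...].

Answer: [5, 8, 19, 12, 14, 6, 4, 21, 41]

Derivation:
Change: A[3] 4 -> -7, delta = -11
P[k] for k < 3: unchanged (A[3] not included)
P[k] for k >= 3: shift by delta = -11
  P[0] = 5 + 0 = 5
  P[1] = 8 + 0 = 8
  P[2] = 19 + 0 = 19
  P[3] = 23 + -11 = 12
  P[4] = 25 + -11 = 14
  P[5] = 17 + -11 = 6
  P[6] = 15 + -11 = 4
  P[7] = 32 + -11 = 21
  P[8] = 52 + -11 = 41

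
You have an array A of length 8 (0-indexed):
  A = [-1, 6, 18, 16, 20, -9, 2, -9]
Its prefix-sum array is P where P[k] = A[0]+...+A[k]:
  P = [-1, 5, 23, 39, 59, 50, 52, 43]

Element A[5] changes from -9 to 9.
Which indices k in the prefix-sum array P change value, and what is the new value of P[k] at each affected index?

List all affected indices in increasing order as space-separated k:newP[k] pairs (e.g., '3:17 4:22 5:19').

P[k] = A[0] + ... + A[k]
P[k] includes A[5] iff k >= 5
Affected indices: 5, 6, ..., 7; delta = 18
  P[5]: 50 + 18 = 68
  P[6]: 52 + 18 = 70
  P[7]: 43 + 18 = 61

Answer: 5:68 6:70 7:61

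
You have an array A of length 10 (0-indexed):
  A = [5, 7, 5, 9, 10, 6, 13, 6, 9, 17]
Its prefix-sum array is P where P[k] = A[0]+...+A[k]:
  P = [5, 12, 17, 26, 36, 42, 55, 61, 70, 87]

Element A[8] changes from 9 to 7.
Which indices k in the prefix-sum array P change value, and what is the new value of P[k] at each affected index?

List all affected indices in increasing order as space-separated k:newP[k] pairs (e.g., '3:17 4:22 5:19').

P[k] = A[0] + ... + A[k]
P[k] includes A[8] iff k >= 8
Affected indices: 8, 9, ..., 9; delta = -2
  P[8]: 70 + -2 = 68
  P[9]: 87 + -2 = 85

Answer: 8:68 9:85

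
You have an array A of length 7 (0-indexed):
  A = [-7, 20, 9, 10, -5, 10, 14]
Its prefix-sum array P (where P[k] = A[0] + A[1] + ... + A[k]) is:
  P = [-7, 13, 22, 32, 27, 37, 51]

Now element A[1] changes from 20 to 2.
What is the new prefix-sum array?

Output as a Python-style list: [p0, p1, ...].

Answer: [-7, -5, 4, 14, 9, 19, 33]

Derivation:
Change: A[1] 20 -> 2, delta = -18
P[k] for k < 1: unchanged (A[1] not included)
P[k] for k >= 1: shift by delta = -18
  P[0] = -7 + 0 = -7
  P[1] = 13 + -18 = -5
  P[2] = 22 + -18 = 4
  P[3] = 32 + -18 = 14
  P[4] = 27 + -18 = 9
  P[5] = 37 + -18 = 19
  P[6] = 51 + -18 = 33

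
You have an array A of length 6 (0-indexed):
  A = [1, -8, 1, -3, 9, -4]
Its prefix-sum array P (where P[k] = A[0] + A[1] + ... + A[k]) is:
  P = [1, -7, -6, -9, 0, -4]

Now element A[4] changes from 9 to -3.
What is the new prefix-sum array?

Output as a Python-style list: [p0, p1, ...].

Change: A[4] 9 -> -3, delta = -12
P[k] for k < 4: unchanged (A[4] not included)
P[k] for k >= 4: shift by delta = -12
  P[0] = 1 + 0 = 1
  P[1] = -7 + 0 = -7
  P[2] = -6 + 0 = -6
  P[3] = -9 + 0 = -9
  P[4] = 0 + -12 = -12
  P[5] = -4 + -12 = -16

Answer: [1, -7, -6, -9, -12, -16]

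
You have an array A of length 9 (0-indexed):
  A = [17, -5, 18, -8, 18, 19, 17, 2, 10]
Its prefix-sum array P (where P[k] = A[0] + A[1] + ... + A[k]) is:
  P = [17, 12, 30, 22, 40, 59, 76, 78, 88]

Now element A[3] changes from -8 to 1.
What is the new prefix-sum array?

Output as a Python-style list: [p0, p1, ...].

Answer: [17, 12, 30, 31, 49, 68, 85, 87, 97]

Derivation:
Change: A[3] -8 -> 1, delta = 9
P[k] for k < 3: unchanged (A[3] not included)
P[k] for k >= 3: shift by delta = 9
  P[0] = 17 + 0 = 17
  P[1] = 12 + 0 = 12
  P[2] = 30 + 0 = 30
  P[3] = 22 + 9 = 31
  P[4] = 40 + 9 = 49
  P[5] = 59 + 9 = 68
  P[6] = 76 + 9 = 85
  P[7] = 78 + 9 = 87
  P[8] = 88 + 9 = 97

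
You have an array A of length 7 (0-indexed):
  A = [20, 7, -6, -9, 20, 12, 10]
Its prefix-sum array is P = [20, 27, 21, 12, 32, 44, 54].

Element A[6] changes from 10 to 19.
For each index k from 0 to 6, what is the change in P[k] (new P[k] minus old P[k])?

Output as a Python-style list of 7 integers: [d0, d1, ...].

Answer: [0, 0, 0, 0, 0, 0, 9]

Derivation:
Element change: A[6] 10 -> 19, delta = 9
For k < 6: P[k] unchanged, delta_P[k] = 0
For k >= 6: P[k] shifts by exactly 9
Delta array: [0, 0, 0, 0, 0, 0, 9]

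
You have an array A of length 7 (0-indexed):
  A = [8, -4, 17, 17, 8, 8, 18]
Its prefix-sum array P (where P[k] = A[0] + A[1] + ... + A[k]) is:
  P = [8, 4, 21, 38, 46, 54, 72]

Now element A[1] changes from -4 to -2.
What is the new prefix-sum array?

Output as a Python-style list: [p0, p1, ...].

Answer: [8, 6, 23, 40, 48, 56, 74]

Derivation:
Change: A[1] -4 -> -2, delta = 2
P[k] for k < 1: unchanged (A[1] not included)
P[k] for k >= 1: shift by delta = 2
  P[0] = 8 + 0 = 8
  P[1] = 4 + 2 = 6
  P[2] = 21 + 2 = 23
  P[3] = 38 + 2 = 40
  P[4] = 46 + 2 = 48
  P[5] = 54 + 2 = 56
  P[6] = 72 + 2 = 74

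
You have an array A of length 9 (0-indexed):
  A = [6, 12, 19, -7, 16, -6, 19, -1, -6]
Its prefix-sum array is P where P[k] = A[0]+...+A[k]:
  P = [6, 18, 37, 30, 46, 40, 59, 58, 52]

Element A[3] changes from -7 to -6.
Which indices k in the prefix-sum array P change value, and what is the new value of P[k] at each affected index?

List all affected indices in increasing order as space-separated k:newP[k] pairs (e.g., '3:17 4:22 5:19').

P[k] = A[0] + ... + A[k]
P[k] includes A[3] iff k >= 3
Affected indices: 3, 4, ..., 8; delta = 1
  P[3]: 30 + 1 = 31
  P[4]: 46 + 1 = 47
  P[5]: 40 + 1 = 41
  P[6]: 59 + 1 = 60
  P[7]: 58 + 1 = 59
  P[8]: 52 + 1 = 53

Answer: 3:31 4:47 5:41 6:60 7:59 8:53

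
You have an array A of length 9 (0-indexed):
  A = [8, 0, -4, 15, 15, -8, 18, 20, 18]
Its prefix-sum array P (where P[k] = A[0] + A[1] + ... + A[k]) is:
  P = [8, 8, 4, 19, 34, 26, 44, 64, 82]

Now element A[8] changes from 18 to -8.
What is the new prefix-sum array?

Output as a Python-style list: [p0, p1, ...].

Answer: [8, 8, 4, 19, 34, 26, 44, 64, 56]

Derivation:
Change: A[8] 18 -> -8, delta = -26
P[k] for k < 8: unchanged (A[8] not included)
P[k] for k >= 8: shift by delta = -26
  P[0] = 8 + 0 = 8
  P[1] = 8 + 0 = 8
  P[2] = 4 + 0 = 4
  P[3] = 19 + 0 = 19
  P[4] = 34 + 0 = 34
  P[5] = 26 + 0 = 26
  P[6] = 44 + 0 = 44
  P[7] = 64 + 0 = 64
  P[8] = 82 + -26 = 56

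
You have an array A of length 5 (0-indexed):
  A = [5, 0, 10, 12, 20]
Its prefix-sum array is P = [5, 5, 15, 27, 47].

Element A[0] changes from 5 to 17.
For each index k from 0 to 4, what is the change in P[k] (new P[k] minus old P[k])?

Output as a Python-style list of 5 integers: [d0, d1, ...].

Answer: [12, 12, 12, 12, 12]

Derivation:
Element change: A[0] 5 -> 17, delta = 12
For k < 0: P[k] unchanged, delta_P[k] = 0
For k >= 0: P[k] shifts by exactly 12
Delta array: [12, 12, 12, 12, 12]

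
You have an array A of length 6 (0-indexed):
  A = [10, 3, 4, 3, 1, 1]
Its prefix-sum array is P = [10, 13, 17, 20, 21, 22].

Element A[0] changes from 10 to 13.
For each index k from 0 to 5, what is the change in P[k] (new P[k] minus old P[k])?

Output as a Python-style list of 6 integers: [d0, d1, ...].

Answer: [3, 3, 3, 3, 3, 3]

Derivation:
Element change: A[0] 10 -> 13, delta = 3
For k < 0: P[k] unchanged, delta_P[k] = 0
For k >= 0: P[k] shifts by exactly 3
Delta array: [3, 3, 3, 3, 3, 3]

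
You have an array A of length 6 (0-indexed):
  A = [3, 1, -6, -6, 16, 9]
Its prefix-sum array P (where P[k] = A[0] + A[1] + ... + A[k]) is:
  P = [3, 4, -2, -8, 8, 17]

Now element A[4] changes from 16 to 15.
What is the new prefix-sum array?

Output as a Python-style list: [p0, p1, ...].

Answer: [3, 4, -2, -8, 7, 16]

Derivation:
Change: A[4] 16 -> 15, delta = -1
P[k] for k < 4: unchanged (A[4] not included)
P[k] for k >= 4: shift by delta = -1
  P[0] = 3 + 0 = 3
  P[1] = 4 + 0 = 4
  P[2] = -2 + 0 = -2
  P[3] = -8 + 0 = -8
  P[4] = 8 + -1 = 7
  P[5] = 17 + -1 = 16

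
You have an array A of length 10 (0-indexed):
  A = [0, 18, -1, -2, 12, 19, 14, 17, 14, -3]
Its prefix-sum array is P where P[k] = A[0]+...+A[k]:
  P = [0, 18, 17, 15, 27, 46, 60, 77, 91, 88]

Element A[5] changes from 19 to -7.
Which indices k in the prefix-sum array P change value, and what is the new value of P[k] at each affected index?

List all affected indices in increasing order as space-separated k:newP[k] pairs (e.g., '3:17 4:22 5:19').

Answer: 5:20 6:34 7:51 8:65 9:62

Derivation:
P[k] = A[0] + ... + A[k]
P[k] includes A[5] iff k >= 5
Affected indices: 5, 6, ..., 9; delta = -26
  P[5]: 46 + -26 = 20
  P[6]: 60 + -26 = 34
  P[7]: 77 + -26 = 51
  P[8]: 91 + -26 = 65
  P[9]: 88 + -26 = 62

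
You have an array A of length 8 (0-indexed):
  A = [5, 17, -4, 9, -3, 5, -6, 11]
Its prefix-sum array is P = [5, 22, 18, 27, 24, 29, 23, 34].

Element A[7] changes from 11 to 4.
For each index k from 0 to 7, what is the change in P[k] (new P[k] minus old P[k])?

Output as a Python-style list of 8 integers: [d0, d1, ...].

Element change: A[7] 11 -> 4, delta = -7
For k < 7: P[k] unchanged, delta_P[k] = 0
For k >= 7: P[k] shifts by exactly -7
Delta array: [0, 0, 0, 0, 0, 0, 0, -7]

Answer: [0, 0, 0, 0, 0, 0, 0, -7]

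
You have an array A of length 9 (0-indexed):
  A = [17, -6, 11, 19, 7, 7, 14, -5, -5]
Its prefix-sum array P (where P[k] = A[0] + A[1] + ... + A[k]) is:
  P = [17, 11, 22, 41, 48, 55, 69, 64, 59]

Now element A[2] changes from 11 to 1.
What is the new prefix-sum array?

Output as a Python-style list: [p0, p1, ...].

Change: A[2] 11 -> 1, delta = -10
P[k] for k < 2: unchanged (A[2] not included)
P[k] for k >= 2: shift by delta = -10
  P[0] = 17 + 0 = 17
  P[1] = 11 + 0 = 11
  P[2] = 22 + -10 = 12
  P[3] = 41 + -10 = 31
  P[4] = 48 + -10 = 38
  P[5] = 55 + -10 = 45
  P[6] = 69 + -10 = 59
  P[7] = 64 + -10 = 54
  P[8] = 59 + -10 = 49

Answer: [17, 11, 12, 31, 38, 45, 59, 54, 49]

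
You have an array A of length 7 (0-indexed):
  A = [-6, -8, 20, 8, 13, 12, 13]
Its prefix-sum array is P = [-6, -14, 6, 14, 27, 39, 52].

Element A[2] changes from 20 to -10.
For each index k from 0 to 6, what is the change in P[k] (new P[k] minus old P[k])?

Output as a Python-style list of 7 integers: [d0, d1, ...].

Answer: [0, 0, -30, -30, -30, -30, -30]

Derivation:
Element change: A[2] 20 -> -10, delta = -30
For k < 2: P[k] unchanged, delta_P[k] = 0
For k >= 2: P[k] shifts by exactly -30
Delta array: [0, 0, -30, -30, -30, -30, -30]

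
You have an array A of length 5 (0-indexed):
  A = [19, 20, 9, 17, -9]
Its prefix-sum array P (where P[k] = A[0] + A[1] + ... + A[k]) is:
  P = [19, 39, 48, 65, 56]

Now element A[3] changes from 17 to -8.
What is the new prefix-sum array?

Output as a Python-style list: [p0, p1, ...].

Answer: [19, 39, 48, 40, 31]

Derivation:
Change: A[3] 17 -> -8, delta = -25
P[k] for k < 3: unchanged (A[3] not included)
P[k] for k >= 3: shift by delta = -25
  P[0] = 19 + 0 = 19
  P[1] = 39 + 0 = 39
  P[2] = 48 + 0 = 48
  P[3] = 65 + -25 = 40
  P[4] = 56 + -25 = 31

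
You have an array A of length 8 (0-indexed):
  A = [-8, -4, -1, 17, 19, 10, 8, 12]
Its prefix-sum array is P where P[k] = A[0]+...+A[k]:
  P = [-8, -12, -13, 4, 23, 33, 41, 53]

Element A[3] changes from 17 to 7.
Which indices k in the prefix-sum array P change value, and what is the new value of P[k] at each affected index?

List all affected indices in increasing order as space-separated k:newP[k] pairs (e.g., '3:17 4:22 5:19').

Answer: 3:-6 4:13 5:23 6:31 7:43

Derivation:
P[k] = A[0] + ... + A[k]
P[k] includes A[3] iff k >= 3
Affected indices: 3, 4, ..., 7; delta = -10
  P[3]: 4 + -10 = -6
  P[4]: 23 + -10 = 13
  P[5]: 33 + -10 = 23
  P[6]: 41 + -10 = 31
  P[7]: 53 + -10 = 43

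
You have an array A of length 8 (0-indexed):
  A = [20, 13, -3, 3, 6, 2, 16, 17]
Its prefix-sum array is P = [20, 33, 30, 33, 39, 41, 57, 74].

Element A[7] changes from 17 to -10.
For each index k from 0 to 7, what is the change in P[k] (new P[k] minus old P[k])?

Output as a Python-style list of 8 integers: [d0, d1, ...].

Answer: [0, 0, 0, 0, 0, 0, 0, -27]

Derivation:
Element change: A[7] 17 -> -10, delta = -27
For k < 7: P[k] unchanged, delta_P[k] = 0
For k >= 7: P[k] shifts by exactly -27
Delta array: [0, 0, 0, 0, 0, 0, 0, -27]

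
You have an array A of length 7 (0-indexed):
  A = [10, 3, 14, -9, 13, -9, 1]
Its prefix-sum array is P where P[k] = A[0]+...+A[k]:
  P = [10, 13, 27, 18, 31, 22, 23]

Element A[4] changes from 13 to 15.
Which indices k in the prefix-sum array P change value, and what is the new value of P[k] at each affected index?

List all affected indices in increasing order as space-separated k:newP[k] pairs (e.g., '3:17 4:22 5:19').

P[k] = A[0] + ... + A[k]
P[k] includes A[4] iff k >= 4
Affected indices: 4, 5, ..., 6; delta = 2
  P[4]: 31 + 2 = 33
  P[5]: 22 + 2 = 24
  P[6]: 23 + 2 = 25

Answer: 4:33 5:24 6:25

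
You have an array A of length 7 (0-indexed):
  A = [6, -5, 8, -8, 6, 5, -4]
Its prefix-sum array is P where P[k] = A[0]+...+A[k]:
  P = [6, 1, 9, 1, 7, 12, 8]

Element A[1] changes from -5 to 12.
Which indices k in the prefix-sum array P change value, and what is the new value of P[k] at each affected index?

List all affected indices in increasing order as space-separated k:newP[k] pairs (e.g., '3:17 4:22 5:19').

Answer: 1:18 2:26 3:18 4:24 5:29 6:25

Derivation:
P[k] = A[0] + ... + A[k]
P[k] includes A[1] iff k >= 1
Affected indices: 1, 2, ..., 6; delta = 17
  P[1]: 1 + 17 = 18
  P[2]: 9 + 17 = 26
  P[3]: 1 + 17 = 18
  P[4]: 7 + 17 = 24
  P[5]: 12 + 17 = 29
  P[6]: 8 + 17 = 25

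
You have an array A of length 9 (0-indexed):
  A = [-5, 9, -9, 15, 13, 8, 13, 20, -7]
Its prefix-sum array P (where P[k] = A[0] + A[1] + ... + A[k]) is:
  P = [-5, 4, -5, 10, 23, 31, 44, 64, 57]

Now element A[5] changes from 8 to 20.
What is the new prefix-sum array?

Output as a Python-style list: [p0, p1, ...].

Answer: [-5, 4, -5, 10, 23, 43, 56, 76, 69]

Derivation:
Change: A[5] 8 -> 20, delta = 12
P[k] for k < 5: unchanged (A[5] not included)
P[k] for k >= 5: shift by delta = 12
  P[0] = -5 + 0 = -5
  P[1] = 4 + 0 = 4
  P[2] = -5 + 0 = -5
  P[3] = 10 + 0 = 10
  P[4] = 23 + 0 = 23
  P[5] = 31 + 12 = 43
  P[6] = 44 + 12 = 56
  P[7] = 64 + 12 = 76
  P[8] = 57 + 12 = 69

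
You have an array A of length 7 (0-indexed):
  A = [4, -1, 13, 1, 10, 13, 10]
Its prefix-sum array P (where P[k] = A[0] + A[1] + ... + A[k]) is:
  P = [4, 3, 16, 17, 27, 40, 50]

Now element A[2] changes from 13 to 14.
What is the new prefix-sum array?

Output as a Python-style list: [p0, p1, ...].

Change: A[2] 13 -> 14, delta = 1
P[k] for k < 2: unchanged (A[2] not included)
P[k] for k >= 2: shift by delta = 1
  P[0] = 4 + 0 = 4
  P[1] = 3 + 0 = 3
  P[2] = 16 + 1 = 17
  P[3] = 17 + 1 = 18
  P[4] = 27 + 1 = 28
  P[5] = 40 + 1 = 41
  P[6] = 50 + 1 = 51

Answer: [4, 3, 17, 18, 28, 41, 51]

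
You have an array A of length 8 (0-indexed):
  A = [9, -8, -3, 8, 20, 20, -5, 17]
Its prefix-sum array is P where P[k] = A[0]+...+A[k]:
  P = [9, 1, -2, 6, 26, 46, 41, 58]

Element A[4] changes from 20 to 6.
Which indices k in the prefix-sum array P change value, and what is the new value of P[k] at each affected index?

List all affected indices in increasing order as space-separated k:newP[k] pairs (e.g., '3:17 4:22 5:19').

Answer: 4:12 5:32 6:27 7:44

Derivation:
P[k] = A[0] + ... + A[k]
P[k] includes A[4] iff k >= 4
Affected indices: 4, 5, ..., 7; delta = -14
  P[4]: 26 + -14 = 12
  P[5]: 46 + -14 = 32
  P[6]: 41 + -14 = 27
  P[7]: 58 + -14 = 44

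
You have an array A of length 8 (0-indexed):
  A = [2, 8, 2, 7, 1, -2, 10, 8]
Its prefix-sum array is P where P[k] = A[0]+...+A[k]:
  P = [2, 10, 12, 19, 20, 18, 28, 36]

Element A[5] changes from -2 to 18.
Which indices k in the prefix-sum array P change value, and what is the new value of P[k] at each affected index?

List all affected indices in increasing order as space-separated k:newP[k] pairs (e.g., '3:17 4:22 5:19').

Answer: 5:38 6:48 7:56

Derivation:
P[k] = A[0] + ... + A[k]
P[k] includes A[5] iff k >= 5
Affected indices: 5, 6, ..., 7; delta = 20
  P[5]: 18 + 20 = 38
  P[6]: 28 + 20 = 48
  P[7]: 36 + 20 = 56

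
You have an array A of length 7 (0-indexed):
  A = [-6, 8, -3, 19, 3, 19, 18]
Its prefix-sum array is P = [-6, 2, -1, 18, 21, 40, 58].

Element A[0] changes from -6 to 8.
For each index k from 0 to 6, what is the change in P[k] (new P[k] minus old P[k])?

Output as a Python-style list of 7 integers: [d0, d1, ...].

Answer: [14, 14, 14, 14, 14, 14, 14]

Derivation:
Element change: A[0] -6 -> 8, delta = 14
For k < 0: P[k] unchanged, delta_P[k] = 0
For k >= 0: P[k] shifts by exactly 14
Delta array: [14, 14, 14, 14, 14, 14, 14]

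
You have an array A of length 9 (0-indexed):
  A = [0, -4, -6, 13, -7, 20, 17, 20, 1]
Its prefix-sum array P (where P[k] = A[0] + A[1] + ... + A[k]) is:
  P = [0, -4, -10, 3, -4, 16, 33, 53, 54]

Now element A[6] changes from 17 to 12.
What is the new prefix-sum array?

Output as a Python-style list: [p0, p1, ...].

Change: A[6] 17 -> 12, delta = -5
P[k] for k < 6: unchanged (A[6] not included)
P[k] for k >= 6: shift by delta = -5
  P[0] = 0 + 0 = 0
  P[1] = -4 + 0 = -4
  P[2] = -10 + 0 = -10
  P[3] = 3 + 0 = 3
  P[4] = -4 + 0 = -4
  P[5] = 16 + 0 = 16
  P[6] = 33 + -5 = 28
  P[7] = 53 + -5 = 48
  P[8] = 54 + -5 = 49

Answer: [0, -4, -10, 3, -4, 16, 28, 48, 49]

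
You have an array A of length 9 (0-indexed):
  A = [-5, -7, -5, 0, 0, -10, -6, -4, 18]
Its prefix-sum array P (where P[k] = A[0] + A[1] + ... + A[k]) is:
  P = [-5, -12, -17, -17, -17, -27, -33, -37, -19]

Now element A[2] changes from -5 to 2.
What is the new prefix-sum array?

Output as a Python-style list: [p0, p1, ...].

Answer: [-5, -12, -10, -10, -10, -20, -26, -30, -12]

Derivation:
Change: A[2] -5 -> 2, delta = 7
P[k] for k < 2: unchanged (A[2] not included)
P[k] for k >= 2: shift by delta = 7
  P[0] = -5 + 0 = -5
  P[1] = -12 + 0 = -12
  P[2] = -17 + 7 = -10
  P[3] = -17 + 7 = -10
  P[4] = -17 + 7 = -10
  P[5] = -27 + 7 = -20
  P[6] = -33 + 7 = -26
  P[7] = -37 + 7 = -30
  P[8] = -19 + 7 = -12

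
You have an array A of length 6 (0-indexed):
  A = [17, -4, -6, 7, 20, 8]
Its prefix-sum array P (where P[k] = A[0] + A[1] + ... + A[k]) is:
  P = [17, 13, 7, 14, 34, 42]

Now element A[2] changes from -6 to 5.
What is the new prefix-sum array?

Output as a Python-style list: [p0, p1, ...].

Answer: [17, 13, 18, 25, 45, 53]

Derivation:
Change: A[2] -6 -> 5, delta = 11
P[k] for k < 2: unchanged (A[2] not included)
P[k] for k >= 2: shift by delta = 11
  P[0] = 17 + 0 = 17
  P[1] = 13 + 0 = 13
  P[2] = 7 + 11 = 18
  P[3] = 14 + 11 = 25
  P[4] = 34 + 11 = 45
  P[5] = 42 + 11 = 53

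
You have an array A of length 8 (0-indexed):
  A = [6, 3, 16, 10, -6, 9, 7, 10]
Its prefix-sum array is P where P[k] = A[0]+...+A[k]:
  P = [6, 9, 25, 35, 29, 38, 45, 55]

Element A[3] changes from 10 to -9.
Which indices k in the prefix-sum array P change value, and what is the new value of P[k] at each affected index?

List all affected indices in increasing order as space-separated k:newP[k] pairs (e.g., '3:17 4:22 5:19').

Answer: 3:16 4:10 5:19 6:26 7:36

Derivation:
P[k] = A[0] + ... + A[k]
P[k] includes A[3] iff k >= 3
Affected indices: 3, 4, ..., 7; delta = -19
  P[3]: 35 + -19 = 16
  P[4]: 29 + -19 = 10
  P[5]: 38 + -19 = 19
  P[6]: 45 + -19 = 26
  P[7]: 55 + -19 = 36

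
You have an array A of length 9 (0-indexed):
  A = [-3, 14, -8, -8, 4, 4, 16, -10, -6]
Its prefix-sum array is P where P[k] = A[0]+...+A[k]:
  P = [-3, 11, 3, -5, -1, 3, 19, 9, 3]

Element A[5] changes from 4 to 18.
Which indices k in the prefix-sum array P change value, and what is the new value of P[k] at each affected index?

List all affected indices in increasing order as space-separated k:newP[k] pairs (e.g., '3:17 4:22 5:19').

Answer: 5:17 6:33 7:23 8:17

Derivation:
P[k] = A[0] + ... + A[k]
P[k] includes A[5] iff k >= 5
Affected indices: 5, 6, ..., 8; delta = 14
  P[5]: 3 + 14 = 17
  P[6]: 19 + 14 = 33
  P[7]: 9 + 14 = 23
  P[8]: 3 + 14 = 17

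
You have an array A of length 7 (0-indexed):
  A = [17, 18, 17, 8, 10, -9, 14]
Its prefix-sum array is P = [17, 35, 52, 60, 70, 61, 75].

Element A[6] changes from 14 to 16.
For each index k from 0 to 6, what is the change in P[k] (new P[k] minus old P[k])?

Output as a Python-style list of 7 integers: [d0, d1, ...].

Answer: [0, 0, 0, 0, 0, 0, 2]

Derivation:
Element change: A[6] 14 -> 16, delta = 2
For k < 6: P[k] unchanged, delta_P[k] = 0
For k >= 6: P[k] shifts by exactly 2
Delta array: [0, 0, 0, 0, 0, 0, 2]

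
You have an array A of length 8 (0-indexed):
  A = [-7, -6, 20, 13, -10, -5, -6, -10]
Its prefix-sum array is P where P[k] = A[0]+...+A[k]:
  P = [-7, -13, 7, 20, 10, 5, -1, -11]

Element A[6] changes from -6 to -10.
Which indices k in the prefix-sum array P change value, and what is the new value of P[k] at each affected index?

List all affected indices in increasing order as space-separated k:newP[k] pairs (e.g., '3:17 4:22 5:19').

Answer: 6:-5 7:-15

Derivation:
P[k] = A[0] + ... + A[k]
P[k] includes A[6] iff k >= 6
Affected indices: 6, 7, ..., 7; delta = -4
  P[6]: -1 + -4 = -5
  P[7]: -11 + -4 = -15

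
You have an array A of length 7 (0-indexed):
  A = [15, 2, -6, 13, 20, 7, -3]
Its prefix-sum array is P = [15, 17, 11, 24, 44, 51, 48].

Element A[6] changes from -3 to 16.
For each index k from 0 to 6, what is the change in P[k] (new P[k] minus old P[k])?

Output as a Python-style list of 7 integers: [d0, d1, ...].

Element change: A[6] -3 -> 16, delta = 19
For k < 6: P[k] unchanged, delta_P[k] = 0
For k >= 6: P[k] shifts by exactly 19
Delta array: [0, 0, 0, 0, 0, 0, 19]

Answer: [0, 0, 0, 0, 0, 0, 19]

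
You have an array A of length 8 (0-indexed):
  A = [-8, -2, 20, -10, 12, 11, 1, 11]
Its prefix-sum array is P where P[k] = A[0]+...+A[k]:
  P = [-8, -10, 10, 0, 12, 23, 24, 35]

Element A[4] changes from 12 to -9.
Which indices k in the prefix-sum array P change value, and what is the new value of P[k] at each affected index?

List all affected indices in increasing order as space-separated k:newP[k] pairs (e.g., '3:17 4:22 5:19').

P[k] = A[0] + ... + A[k]
P[k] includes A[4] iff k >= 4
Affected indices: 4, 5, ..., 7; delta = -21
  P[4]: 12 + -21 = -9
  P[5]: 23 + -21 = 2
  P[6]: 24 + -21 = 3
  P[7]: 35 + -21 = 14

Answer: 4:-9 5:2 6:3 7:14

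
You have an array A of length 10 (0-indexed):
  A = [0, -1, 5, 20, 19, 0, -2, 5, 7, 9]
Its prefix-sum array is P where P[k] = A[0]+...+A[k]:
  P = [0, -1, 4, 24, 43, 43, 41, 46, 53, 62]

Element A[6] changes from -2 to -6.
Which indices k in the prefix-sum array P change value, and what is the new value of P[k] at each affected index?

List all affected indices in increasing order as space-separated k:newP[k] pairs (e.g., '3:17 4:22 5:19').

Answer: 6:37 7:42 8:49 9:58

Derivation:
P[k] = A[0] + ... + A[k]
P[k] includes A[6] iff k >= 6
Affected indices: 6, 7, ..., 9; delta = -4
  P[6]: 41 + -4 = 37
  P[7]: 46 + -4 = 42
  P[8]: 53 + -4 = 49
  P[9]: 62 + -4 = 58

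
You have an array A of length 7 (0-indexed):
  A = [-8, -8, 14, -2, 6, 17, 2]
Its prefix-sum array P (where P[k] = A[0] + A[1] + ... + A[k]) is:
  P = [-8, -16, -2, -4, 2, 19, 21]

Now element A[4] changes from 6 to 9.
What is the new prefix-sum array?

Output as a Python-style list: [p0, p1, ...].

Answer: [-8, -16, -2, -4, 5, 22, 24]

Derivation:
Change: A[4] 6 -> 9, delta = 3
P[k] for k < 4: unchanged (A[4] not included)
P[k] for k >= 4: shift by delta = 3
  P[0] = -8 + 0 = -8
  P[1] = -16 + 0 = -16
  P[2] = -2 + 0 = -2
  P[3] = -4 + 0 = -4
  P[4] = 2 + 3 = 5
  P[5] = 19 + 3 = 22
  P[6] = 21 + 3 = 24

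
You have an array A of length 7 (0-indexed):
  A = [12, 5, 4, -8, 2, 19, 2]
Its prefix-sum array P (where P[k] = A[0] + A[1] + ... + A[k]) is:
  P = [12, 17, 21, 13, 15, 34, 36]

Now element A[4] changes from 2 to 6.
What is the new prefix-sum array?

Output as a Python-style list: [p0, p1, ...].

Change: A[4] 2 -> 6, delta = 4
P[k] for k < 4: unchanged (A[4] not included)
P[k] for k >= 4: shift by delta = 4
  P[0] = 12 + 0 = 12
  P[1] = 17 + 0 = 17
  P[2] = 21 + 0 = 21
  P[3] = 13 + 0 = 13
  P[4] = 15 + 4 = 19
  P[5] = 34 + 4 = 38
  P[6] = 36 + 4 = 40

Answer: [12, 17, 21, 13, 19, 38, 40]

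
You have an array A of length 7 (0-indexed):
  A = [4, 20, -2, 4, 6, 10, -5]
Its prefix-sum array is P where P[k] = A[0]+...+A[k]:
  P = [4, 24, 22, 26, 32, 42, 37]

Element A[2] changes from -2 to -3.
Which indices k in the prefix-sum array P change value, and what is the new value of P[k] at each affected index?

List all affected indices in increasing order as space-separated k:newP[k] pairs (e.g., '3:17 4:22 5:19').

P[k] = A[0] + ... + A[k]
P[k] includes A[2] iff k >= 2
Affected indices: 2, 3, ..., 6; delta = -1
  P[2]: 22 + -1 = 21
  P[3]: 26 + -1 = 25
  P[4]: 32 + -1 = 31
  P[5]: 42 + -1 = 41
  P[6]: 37 + -1 = 36

Answer: 2:21 3:25 4:31 5:41 6:36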